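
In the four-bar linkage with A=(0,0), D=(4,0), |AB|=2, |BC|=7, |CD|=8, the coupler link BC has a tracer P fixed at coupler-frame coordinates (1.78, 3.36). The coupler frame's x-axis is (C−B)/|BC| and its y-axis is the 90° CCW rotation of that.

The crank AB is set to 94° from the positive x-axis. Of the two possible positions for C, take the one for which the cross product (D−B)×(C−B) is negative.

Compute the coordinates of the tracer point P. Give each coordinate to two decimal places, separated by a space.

A=(0,0), D=(4.00,0)
B = A + 2.00·(cos94°, sin94°) = (-0.1395, 1.9951)
|BD| = 4.5952
circle(B,7.00) ∩ circle(D,8.00): a=0.6655, h=6.9683
  candidates: C₊=(3.4854,7.9834) cross=32.021; C₋=(-2.5655,-4.5710) cross=-32.021
  mode - wants cross < 0 → take C=(-2.5655,-4.5710) (cross=-32.021)
ex = (C−B)/|BC| = (-0.3466,-0.9380); ey = (0.9380,-0.3466)
P = B + 1.78·ex + 3.36·ey = (2.3954,-0.8390)

2.40 -0.84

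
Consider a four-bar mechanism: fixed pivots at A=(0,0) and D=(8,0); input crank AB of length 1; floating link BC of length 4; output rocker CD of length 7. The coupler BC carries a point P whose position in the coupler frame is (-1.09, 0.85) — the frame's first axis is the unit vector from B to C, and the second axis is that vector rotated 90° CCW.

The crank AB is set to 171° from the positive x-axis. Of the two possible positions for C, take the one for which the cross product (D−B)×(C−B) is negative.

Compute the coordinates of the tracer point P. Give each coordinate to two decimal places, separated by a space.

A=(0,0), D=(8.00,0)
B = A + 1.00·(cos171°, sin171°) = (-0.9877, 0.1564)
|BD| = 8.9890
circle(B,4.00) ∩ circle(D,7.00): a=2.6590, h=2.9883
  candidates: C₊=(1.7229,3.0980) cross=26.862; C₋=(1.6189,-2.8777) cross=-26.862
  mode - wants cross < 0 → take C=(1.6189,-2.8777) (cross=-26.862)
ex = (C−B)/|BC| = (0.6516,-0.7585); ey = (0.7585,0.6516)
P = B + -1.09·ex + 0.85·ey = (-1.0532,1.5371)

-1.05 1.54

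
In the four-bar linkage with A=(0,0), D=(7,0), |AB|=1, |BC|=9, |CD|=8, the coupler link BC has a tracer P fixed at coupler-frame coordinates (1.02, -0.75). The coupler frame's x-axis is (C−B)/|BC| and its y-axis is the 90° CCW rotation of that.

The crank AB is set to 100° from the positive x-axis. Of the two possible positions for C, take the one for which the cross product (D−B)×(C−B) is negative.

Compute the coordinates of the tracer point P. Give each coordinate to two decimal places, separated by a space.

-0.44 -0.25

A=(0,0), D=(7.00,0)
B = A + 1.00·(cos100°, sin100°) = (-0.1736, 0.9848)
|BD| = 7.2409
circle(B,9.00) ∩ circle(D,8.00): a=4.7943, h=7.6167
  candidates: C₊=(5.6121,7.8787) cross=55.152; C₋=(3.5402,-7.2132) cross=-55.152
  mode - wants cross < 0 → take C=(3.5402,-7.2132) (cross=-55.152)
ex = (C−B)/|BC| = (0.4127,-0.9109); ey = (0.9109,0.4127)
P = B + 1.02·ex + -0.75·ey = (-0.4359,-0.2538)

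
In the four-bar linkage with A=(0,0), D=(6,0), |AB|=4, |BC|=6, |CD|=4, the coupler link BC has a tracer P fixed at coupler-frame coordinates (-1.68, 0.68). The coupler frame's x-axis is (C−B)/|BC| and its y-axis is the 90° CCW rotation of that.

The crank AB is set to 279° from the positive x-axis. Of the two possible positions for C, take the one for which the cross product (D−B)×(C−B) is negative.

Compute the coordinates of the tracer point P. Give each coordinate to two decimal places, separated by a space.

A=(0,0), D=(6.00,0)
B = A + 4.00·(cos279°, sin279°) = (0.6257, -3.9508)
|BD| = 6.6702
circle(B,6.00) ∩ circle(D,4.00): a=4.8343, h=3.5538
  candidates: C₊=(2.4159,1.7760) cross=23.705; C₋=(6.6257,-3.9508) cross=-23.705
  mode - wants cross < 0 → take C=(6.6257,-3.9508) (cross=-23.705)
ex = (C−B)/|BC| = (1.0000,0.0000); ey = (-0.0000,1.0000)
P = B + -1.68·ex + 0.68·ey = (-1.0543,-3.2708)

-1.05 -3.27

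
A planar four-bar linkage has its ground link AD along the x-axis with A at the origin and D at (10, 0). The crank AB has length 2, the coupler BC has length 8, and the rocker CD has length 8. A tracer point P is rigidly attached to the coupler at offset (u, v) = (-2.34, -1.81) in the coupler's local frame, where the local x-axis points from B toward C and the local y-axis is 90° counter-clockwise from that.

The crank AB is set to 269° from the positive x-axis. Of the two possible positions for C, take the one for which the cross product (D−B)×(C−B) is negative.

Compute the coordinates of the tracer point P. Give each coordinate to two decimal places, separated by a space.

-2.99 -1.94

A=(0,0), D=(10.00,0)
B = A + 2.00·(cos269°, sin269°) = (-0.0349, -1.9997)
|BD| = 10.2322
circle(B,8.00) ∩ circle(D,8.00): a=5.1161, h=6.1502
  candidates: C₊=(3.7806,5.0318) cross=62.931; C₋=(6.1845,-7.0315) cross=-62.931
  mode - wants cross < 0 → take C=(6.1845,-7.0315) (cross=-62.931)
ex = (C−B)/|BC| = (0.7774,-0.6290); ey = (0.6290,0.7774)
P = B + -2.34·ex + -1.81·ey = (-2.9925,-1.9350)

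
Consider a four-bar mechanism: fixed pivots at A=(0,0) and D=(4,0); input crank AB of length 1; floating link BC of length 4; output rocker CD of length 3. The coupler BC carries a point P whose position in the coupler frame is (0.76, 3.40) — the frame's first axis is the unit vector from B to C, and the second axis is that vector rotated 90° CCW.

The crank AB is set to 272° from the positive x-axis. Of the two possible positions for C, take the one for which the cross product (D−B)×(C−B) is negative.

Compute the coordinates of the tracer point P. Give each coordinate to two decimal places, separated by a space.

A=(0,0), D=(4.00,0)
B = A + 1.00·(cos272°, sin272°) = (0.0349, -0.9994)
|BD| = 4.0891
circle(B,4.00) ∩ circle(D,3.00): a=2.9005, h=2.7545
  candidates: C₊=(2.1742,2.3804) cross=11.263; C₋=(3.5206,-2.9615) cross=-11.263
  mode - wants cross < 0 → take C=(3.5206,-2.9615) (cross=-11.263)
ex = (C−B)/|BC| = (0.8714,-0.4905); ey = (0.4905,0.8714)
P = B + 0.76·ex + 3.40·ey = (2.3649,1.5907)

2.36 1.59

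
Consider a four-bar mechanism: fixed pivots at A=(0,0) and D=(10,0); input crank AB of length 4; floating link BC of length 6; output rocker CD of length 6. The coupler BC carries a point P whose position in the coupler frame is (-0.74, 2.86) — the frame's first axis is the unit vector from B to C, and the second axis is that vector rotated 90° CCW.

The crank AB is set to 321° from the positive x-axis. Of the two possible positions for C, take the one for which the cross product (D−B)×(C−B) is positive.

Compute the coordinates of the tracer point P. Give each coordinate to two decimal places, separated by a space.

A=(0,0), D=(10.00,0)
B = A + 4.00·(cos321°, sin321°) = (3.1086, -2.5173)
|BD| = 7.3368
circle(B,6.00) ∩ circle(D,6.00): a=3.6684, h=4.7479
  candidates: C₊=(4.9253,3.2011) cross=34.835; C₋=(8.1833,-5.7184) cross=-34.835
  mode + wants cross > 0 → take C=(4.9253,3.2011) (cross=34.835)
ex = (C−B)/|BC| = (0.3028,0.9531); ey = (-0.9531,0.3028)
P = B + -0.74·ex + 2.86·ey = (0.1588,-2.3566)

0.16 -2.36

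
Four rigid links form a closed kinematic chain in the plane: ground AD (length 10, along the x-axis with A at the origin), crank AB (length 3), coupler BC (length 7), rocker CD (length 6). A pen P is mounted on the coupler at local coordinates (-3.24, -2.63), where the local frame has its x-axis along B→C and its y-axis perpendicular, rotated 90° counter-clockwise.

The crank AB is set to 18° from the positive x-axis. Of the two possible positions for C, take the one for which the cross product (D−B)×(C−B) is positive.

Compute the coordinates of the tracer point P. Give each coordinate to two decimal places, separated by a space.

2.24 -3.20

A=(0,0), D=(10.00,0)
B = A + 3.00·(cos18°, sin18°) = (2.8532, 0.9271)
|BD| = 7.2067
circle(B,7.00) ∩ circle(D,6.00): a=4.5053, h=5.3575
  candidates: C₊=(8.0102,5.6604) cross=38.610; C₋=(6.6319,-4.9654) cross=-38.610
  mode + wants cross > 0 → take C=(8.0102,5.6604) (cross=38.610)
ex = (C−B)/|BC| = (0.7367,0.6762); ey = (-0.6762,0.7367)
P = B + -3.24·ex + -2.63·ey = (2.2446,-3.2014)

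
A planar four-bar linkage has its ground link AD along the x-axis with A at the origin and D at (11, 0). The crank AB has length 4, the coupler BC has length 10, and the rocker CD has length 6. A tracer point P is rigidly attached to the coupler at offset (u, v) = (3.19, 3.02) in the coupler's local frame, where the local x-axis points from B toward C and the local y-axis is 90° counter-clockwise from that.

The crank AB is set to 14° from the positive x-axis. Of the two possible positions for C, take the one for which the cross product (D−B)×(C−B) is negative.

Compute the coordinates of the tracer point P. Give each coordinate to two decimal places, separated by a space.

8.27 0.91

A=(0,0), D=(11.00,0)
B = A + 4.00·(cos14°, sin14°) = (3.8812, 0.9677)
|BD| = 7.1843
circle(B,10.00) ∩ circle(D,6.00): a=8.0463, h=5.9378
  candidates: C₊=(12.6540,5.7675) cross=42.659; C₋=(11.0544,-5.9998) cross=-42.659
  mode - wants cross < 0 → take C=(11.0544,-5.9998) (cross=-42.659)
ex = (C−B)/|BC| = (0.7173,-0.6967); ey = (0.6967,0.7173)
P = B + 3.19·ex + 3.02·ey = (8.2736,0.9114)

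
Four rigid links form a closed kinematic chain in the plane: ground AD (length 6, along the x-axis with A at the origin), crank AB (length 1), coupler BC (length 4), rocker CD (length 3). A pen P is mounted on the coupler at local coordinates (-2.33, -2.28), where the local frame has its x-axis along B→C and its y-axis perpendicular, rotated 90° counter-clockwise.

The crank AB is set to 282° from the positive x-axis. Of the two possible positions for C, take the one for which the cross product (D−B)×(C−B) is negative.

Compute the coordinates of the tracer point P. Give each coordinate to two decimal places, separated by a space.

A=(0,0), D=(6.00,0)
B = A + 1.00·(cos282°, sin282°) = (0.2079, -0.9781)
|BD| = 5.8741
circle(B,4.00) ∩ circle(D,3.00): a=3.5329, h=1.8758
  candidates: C₊=(3.3791,1.4598) cross=11.019; C₋=(4.0038,-2.2395) cross=-11.019
  mode - wants cross < 0 → take C=(4.0038,-2.2395) (cross=-11.019)
ex = (C−B)/|BC| = (0.9490,-0.3153); ey = (0.3153,0.9490)
P = B + -2.33·ex + -2.28·ey = (-2.7222,-2.4071)

-2.72 -2.41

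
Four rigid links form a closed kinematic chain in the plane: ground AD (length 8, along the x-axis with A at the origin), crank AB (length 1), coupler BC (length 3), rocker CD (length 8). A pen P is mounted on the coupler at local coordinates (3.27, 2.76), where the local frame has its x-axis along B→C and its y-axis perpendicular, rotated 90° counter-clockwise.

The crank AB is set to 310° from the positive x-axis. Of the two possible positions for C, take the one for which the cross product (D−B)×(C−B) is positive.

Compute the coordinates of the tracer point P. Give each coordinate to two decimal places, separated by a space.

A=(0,0), D=(8.00,0)
B = A + 1.00·(cos310°, sin310°) = (0.6428, -0.7660)
|BD| = 7.3970
circle(B,3.00) ∩ circle(D,8.00): a=-0.0192, h=2.9999
  candidates: C₊=(0.3130,2.2158) cross=22.191; C₋=(0.9343,-3.7518) cross=-22.191
  mode + wants cross > 0 → take C=(0.3130,2.2158) (cross=22.191)
ex = (C−B)/|BC| = (-0.1099,0.9939); ey = (-0.9939,-0.1099)
P = B + 3.27·ex + 2.76·ey = (-2.4600,2.1807)

-2.46 2.18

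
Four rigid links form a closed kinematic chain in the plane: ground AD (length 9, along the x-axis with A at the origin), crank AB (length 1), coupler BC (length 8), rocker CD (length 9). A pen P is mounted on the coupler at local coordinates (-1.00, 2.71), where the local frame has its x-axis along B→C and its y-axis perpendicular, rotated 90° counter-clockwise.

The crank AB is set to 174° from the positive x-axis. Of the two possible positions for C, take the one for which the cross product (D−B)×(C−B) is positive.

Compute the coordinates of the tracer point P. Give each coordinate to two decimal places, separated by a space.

-3.82 0.68

A=(0,0), D=(9.00,0)
B = A + 1.00·(cos174°, sin174°) = (-0.9945, 0.1045)
|BD| = 9.9951
circle(B,8.00) ∩ circle(D,9.00): a=4.1471, h=6.8412
  candidates: C₊=(3.2239,6.9019) cross=68.378; C₋=(3.0808,-6.7796) cross=-68.378
  mode + wants cross > 0 → take C=(3.2239,6.9019) (cross=68.378)
ex = (C−B)/|BC| = (0.5273,0.8497); ey = (-0.8497,0.5273)
P = B + -1.00·ex + 2.71·ey = (-3.8244,0.6838)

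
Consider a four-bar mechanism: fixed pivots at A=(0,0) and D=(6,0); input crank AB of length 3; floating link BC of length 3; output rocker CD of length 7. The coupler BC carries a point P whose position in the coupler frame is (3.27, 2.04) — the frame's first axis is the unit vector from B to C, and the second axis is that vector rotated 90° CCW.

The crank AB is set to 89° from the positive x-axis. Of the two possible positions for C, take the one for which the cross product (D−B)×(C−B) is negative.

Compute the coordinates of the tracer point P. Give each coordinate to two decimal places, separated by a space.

0.82 -0.78

A=(0,0), D=(6.00,0)
B = A + 3.00·(cos89°, sin89°) = (0.0524, 2.9995)
|BD| = 6.6612
circle(B,3.00) ∩ circle(D,7.00): a=0.3281, h=2.9820
  candidates: C₊=(1.6881,5.5143) cross=19.864; C₋=(-0.9974,0.1892) cross=-19.864
  mode - wants cross < 0 → take C=(-0.9974,0.1892) (cross=-19.864)
ex = (C−B)/|BC| = (-0.3499,-0.9368); ey = (0.9368,-0.3499)
P = B + 3.27·ex + 2.04·ey = (0.8191,-0.7776)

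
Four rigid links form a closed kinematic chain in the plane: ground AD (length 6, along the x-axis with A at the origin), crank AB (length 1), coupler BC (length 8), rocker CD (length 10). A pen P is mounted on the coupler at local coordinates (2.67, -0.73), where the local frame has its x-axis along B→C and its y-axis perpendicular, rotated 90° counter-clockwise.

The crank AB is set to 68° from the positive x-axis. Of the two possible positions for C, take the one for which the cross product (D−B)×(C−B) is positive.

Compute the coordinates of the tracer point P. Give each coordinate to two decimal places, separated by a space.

1.43 3.49

A=(0,0), D=(6.00,0)
B = A + 1.00·(cos68°, sin68°) = (0.3746, 0.9272)
|BD| = 5.7013
circle(B,8.00) ∩ circle(D,10.00): a=-0.3065, h=7.9941
  candidates: C₊=(1.3722,8.8647) cross=45.577; C₋=(-1.2279,-6.9107) cross=-45.577
  mode + wants cross > 0 → take C=(1.3722,8.8647) (cross=45.577)
ex = (C−B)/|BC| = (0.1247,0.9922); ey = (-0.9922,0.1247)
P = B + 2.67·ex + -0.73·ey = (1.4319,3.4853)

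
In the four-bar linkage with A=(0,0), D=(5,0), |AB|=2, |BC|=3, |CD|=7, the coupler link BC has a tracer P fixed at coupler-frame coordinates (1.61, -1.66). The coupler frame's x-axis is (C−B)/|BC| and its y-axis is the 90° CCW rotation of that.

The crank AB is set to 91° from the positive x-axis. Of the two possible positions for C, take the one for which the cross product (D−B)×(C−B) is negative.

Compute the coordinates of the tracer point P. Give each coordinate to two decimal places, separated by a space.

-2.34 1.87

A=(0,0), D=(5.00,0)
B = A + 2.00·(cos91°, sin91°) = (-0.0349, 1.9997)
|BD| = 5.4175
circle(B,3.00) ∩ circle(D,7.00): a=-0.9830, h=2.8344
  candidates: C₊=(0.0977,4.9968) cross=15.355; C₋=(-1.9947,-0.2717) cross=-15.355
  mode - wants cross < 0 → take C=(-1.9947,-0.2717) (cross=-15.355)
ex = (C−B)/|BC| = (-0.6533,-0.7571); ey = (0.7571,-0.6533)
P = B + 1.61·ex + -1.66·ey = (-2.3435,1.8652)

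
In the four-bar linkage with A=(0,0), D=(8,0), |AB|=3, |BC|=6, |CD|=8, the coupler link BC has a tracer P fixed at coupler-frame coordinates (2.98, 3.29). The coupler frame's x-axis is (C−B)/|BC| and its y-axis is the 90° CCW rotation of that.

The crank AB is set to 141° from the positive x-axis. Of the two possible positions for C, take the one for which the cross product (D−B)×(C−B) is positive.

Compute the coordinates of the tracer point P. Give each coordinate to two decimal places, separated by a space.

-2.08 6.32

A=(0,0), D=(8.00,0)
B = A + 3.00·(cos141°, sin141°) = (-2.3314, 1.8880)
|BD| = 10.5025
circle(B,6.00) ∩ circle(D,8.00): a=3.9182, h=4.5439
  candidates: C₊=(2.3398,5.6535) cross=47.723; C₋=(0.7062,-3.2863) cross=-47.723
  mode + wants cross > 0 → take C=(2.3398,5.6535) (cross=47.723)
ex = (C−B)/|BC| = (0.7785,0.6276); ey = (-0.6276,0.7785)
P = B + 2.98·ex + 3.29·ey = (-2.0762,6.3196)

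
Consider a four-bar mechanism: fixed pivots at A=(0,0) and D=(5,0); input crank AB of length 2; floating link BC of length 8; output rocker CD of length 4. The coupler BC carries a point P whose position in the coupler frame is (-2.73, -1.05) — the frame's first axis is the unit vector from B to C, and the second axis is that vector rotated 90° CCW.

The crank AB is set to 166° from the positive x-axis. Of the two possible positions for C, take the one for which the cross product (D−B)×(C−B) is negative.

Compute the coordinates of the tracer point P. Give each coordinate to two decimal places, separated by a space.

A=(0,0), D=(5.00,0)
B = A + 2.00·(cos166°, sin166°) = (-1.9406, 0.4838)
|BD| = 6.9574
circle(B,8.00) ∩ circle(D,4.00): a=6.9283, h=3.9999
  candidates: C₊=(5.2491,3.9922) cross=27.829; C₋=(4.6927,-3.9882) cross=-27.829
  mode - wants cross < 0 → take C=(4.6927,-3.9882) (cross=-27.829)
ex = (C−B)/|BC| = (0.8292,-0.5590); ey = (0.5590,0.8292)
P = B + -2.73·ex + -1.05·ey = (-4.7912,1.1393)

-4.79 1.14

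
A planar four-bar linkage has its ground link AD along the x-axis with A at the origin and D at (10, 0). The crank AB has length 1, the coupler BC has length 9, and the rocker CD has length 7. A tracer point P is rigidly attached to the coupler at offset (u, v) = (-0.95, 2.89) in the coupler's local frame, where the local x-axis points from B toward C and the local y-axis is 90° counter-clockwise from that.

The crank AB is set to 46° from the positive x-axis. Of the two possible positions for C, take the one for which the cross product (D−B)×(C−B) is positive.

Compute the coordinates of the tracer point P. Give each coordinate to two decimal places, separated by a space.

-1.90 2.30

A=(0,0), D=(10.00,0)
B = A + 1.00·(cos46°, sin46°) = (0.6947, 0.7193)
|BD| = 9.3331
circle(B,9.00) ∩ circle(D,7.00): a=6.3809, h=6.3470
  candidates: C₊=(7.5457,6.5557) cross=59.237; C₋=(6.5674,-6.1006) cross=-59.237
  mode + wants cross > 0 → take C=(7.5457,6.5557) (cross=59.237)
ex = (C−B)/|BC| = (0.7612,0.6485); ey = (-0.6485,0.7612)
P = B + -0.95·ex + 2.89·ey = (-1.9026,2.3032)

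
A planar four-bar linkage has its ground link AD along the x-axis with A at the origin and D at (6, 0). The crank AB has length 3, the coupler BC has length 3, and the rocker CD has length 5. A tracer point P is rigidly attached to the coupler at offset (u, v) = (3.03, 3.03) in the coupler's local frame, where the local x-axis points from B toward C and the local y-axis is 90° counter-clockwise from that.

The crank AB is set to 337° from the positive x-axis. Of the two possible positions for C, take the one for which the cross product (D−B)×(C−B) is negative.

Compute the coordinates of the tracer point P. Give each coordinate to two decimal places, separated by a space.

6.20 -3.73

A=(0,0), D=(6.00,0)
B = A + 3.00·(cos337°, sin337°) = (2.7615, -1.1722)
|BD| = 3.4441
circle(B,3.00) ∩ circle(D,5.00): a=-0.6008, h=2.9392
  candidates: C₊=(1.1963,1.3871) cross=10.123; C₋=(3.1970,-4.1404) cross=-10.123
  mode - wants cross < 0 → take C=(3.1970,-4.1404) (cross=-10.123)
ex = (C−B)/|BC| = (0.1452,-0.9894); ey = (0.9894,0.1452)
P = B + 3.03·ex + 3.03·ey = (6.1992,-3.7303)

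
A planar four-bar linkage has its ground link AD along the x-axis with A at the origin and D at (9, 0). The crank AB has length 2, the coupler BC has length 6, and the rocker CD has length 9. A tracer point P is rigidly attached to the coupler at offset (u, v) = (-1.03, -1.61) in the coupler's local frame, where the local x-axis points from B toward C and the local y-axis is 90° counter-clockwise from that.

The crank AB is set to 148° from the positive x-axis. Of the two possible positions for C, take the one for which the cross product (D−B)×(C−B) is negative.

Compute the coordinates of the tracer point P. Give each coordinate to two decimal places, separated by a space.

A=(0,0), D=(9.00,0)
B = A + 2.00·(cos148°, sin148°) = (-1.6961, 1.0598)
|BD| = 10.7485
circle(B,6.00) ∩ circle(D,9.00): a=3.2809, h=5.0235
  candidates: C₊=(2.0642,5.7354) cross=53.995; C₋=(1.0735,-4.2627) cross=-53.995
  mode - wants cross < 0 → take C=(1.0735,-4.2627) (cross=-53.995)
ex = (C−B)/|BC| = (0.4616,-0.8871); ey = (0.8871,0.4616)
P = B + -1.03·ex + -1.61·ey = (-3.5998,1.2304)

-3.60 1.23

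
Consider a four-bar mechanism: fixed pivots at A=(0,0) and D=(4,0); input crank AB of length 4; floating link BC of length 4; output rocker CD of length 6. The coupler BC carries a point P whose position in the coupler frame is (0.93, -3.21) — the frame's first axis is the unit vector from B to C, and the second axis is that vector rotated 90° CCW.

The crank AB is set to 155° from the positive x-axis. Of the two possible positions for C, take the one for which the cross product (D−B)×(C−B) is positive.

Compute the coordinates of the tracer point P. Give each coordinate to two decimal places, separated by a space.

A=(0,0), D=(4.00,0)
B = A + 4.00·(cos155°, sin155°) = (-3.6252, 1.6905)
|BD| = 7.8104
circle(B,4.00) ∩ circle(D,6.00): a=2.6248, h=3.0183
  candidates: C₊=(-0.4093,4.0691) cross=23.574; C₋=(-1.7159,-1.8244) cross=-23.574
  mode + wants cross > 0 → take C=(-0.4093,4.0691) (cross=23.574)
ex = (C−B)/|BC| = (0.8040,0.5947); ey = (-0.5947,0.8040)
P = B + 0.93·ex + -3.21·ey = (-0.9687,-0.3372)

-0.97 -0.34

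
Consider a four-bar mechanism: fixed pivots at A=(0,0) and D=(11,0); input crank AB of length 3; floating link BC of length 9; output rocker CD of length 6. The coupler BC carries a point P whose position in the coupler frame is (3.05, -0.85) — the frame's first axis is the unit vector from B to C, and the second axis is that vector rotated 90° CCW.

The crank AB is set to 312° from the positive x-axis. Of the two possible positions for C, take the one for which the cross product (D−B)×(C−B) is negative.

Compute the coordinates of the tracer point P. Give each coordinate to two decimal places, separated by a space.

A=(0,0), D=(11.00,0)
B = A + 3.00·(cos312°, sin312°) = (2.0074, -2.2294)
|BD| = 9.2648
circle(B,9.00) ∩ circle(D,6.00): a=7.0610, h=5.5806
  candidates: C₊=(7.5180,4.8863) cross=51.703; C₋=(10.2037,-5.9469) cross=-51.703
  mode - wants cross < 0 → take C=(10.2037,-5.9469) (cross=-51.703)
ex = (C−B)/|BC| = (0.9107,-0.4131); ey = (0.4131,0.9107)
P = B + 3.05·ex + -0.85·ey = (4.4339,-4.2634)

4.43 -4.26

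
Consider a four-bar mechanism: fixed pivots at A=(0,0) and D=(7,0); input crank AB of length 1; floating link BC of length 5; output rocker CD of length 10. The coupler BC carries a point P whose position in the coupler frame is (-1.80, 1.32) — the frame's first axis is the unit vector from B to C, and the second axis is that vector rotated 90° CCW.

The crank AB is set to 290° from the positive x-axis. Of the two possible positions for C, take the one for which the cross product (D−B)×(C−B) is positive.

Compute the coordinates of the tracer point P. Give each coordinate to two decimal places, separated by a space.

0.27 -3.17

A=(0,0), D=(7.00,0)
B = A + 1.00·(cos290°, sin290°) = (0.3420, -0.9397)
|BD| = 6.7240
circle(B,5.00) ∩ circle(D,10.00): a=-2.2151, h=4.4826
  candidates: C₊=(-2.4778,3.1893) cross=30.141; C₋=(-1.2249,-5.6878) cross=-30.141
  mode + wants cross > 0 → take C=(-2.4778,3.1893) (cross=30.141)
ex = (C−B)/|BC| = (-0.5640,0.8258); ey = (-0.8258,-0.5640)
P = B + -1.80·ex + 1.32·ey = (0.2671,-3.1706)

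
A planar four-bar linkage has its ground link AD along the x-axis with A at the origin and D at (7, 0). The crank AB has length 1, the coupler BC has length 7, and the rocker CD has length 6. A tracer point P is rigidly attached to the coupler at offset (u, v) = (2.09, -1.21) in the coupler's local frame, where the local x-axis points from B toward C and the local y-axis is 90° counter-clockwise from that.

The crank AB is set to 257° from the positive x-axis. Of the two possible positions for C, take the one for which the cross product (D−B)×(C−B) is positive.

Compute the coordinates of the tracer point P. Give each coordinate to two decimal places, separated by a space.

A=(0,0), D=(7.00,0)
B = A + 1.00·(cos257°, sin257°) = (-0.2250, -0.9744)
|BD| = 7.2904
circle(B,7.00) ∩ circle(D,6.00): a=4.5368, h=5.3308
  candidates: C₊=(3.5586,4.9150) cross=38.864; C₋=(4.9836,-5.6510) cross=-38.864
  mode + wants cross > 0 → take C=(3.5586,4.9150) (cross=38.864)
ex = (C−B)/|BC| = (0.5405,0.8413); ey = (-0.8413,0.5405)
P = B + 2.09·ex + -1.21·ey = (1.9227,0.1300)

1.92 0.13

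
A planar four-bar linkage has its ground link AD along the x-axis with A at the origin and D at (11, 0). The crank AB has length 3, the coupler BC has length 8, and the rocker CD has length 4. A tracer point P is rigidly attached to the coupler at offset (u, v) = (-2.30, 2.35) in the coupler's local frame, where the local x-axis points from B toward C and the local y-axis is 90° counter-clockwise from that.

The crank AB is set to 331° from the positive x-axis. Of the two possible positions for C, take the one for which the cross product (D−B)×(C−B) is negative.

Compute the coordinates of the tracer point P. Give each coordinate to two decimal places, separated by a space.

1.16 1.49

A=(0,0), D=(11.00,0)
B = A + 3.00·(cos331°, sin331°) = (2.6239, -1.4544)
|BD| = 8.5015
circle(B,8.00) ∩ circle(D,4.00): a=7.0738, h=3.7365
  candidates: C₊=(8.9541,3.4372) cross=31.766; C₋=(10.2326,-3.9257) cross=-31.766
  mode - wants cross < 0 → take C=(10.2326,-3.9257) (cross=-31.766)
ex = (C−B)/|BC| = (0.9511,-0.3089); ey = (0.3089,0.9511)
P = B + -2.30·ex + 2.35·ey = (1.1623,1.4911)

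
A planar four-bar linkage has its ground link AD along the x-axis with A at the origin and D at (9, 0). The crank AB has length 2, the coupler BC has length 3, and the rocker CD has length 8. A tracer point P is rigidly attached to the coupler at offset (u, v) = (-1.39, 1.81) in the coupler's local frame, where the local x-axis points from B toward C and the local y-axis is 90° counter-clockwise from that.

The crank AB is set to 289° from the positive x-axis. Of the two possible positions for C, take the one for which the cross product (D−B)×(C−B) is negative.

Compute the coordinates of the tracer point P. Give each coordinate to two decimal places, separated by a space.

1.39 0.27

A=(0,0), D=(9.00,0)
B = A + 2.00·(cos289°, sin289°) = (0.6511, -1.8910)
|BD| = 8.5603
circle(B,3.00) ∩ circle(D,8.00): a=1.0677, h=2.8036
  candidates: C₊=(1.0731,1.0791) cross=24.000; C₋=(2.3118,-4.3895) cross=-24.000
  mode - wants cross < 0 → take C=(2.3118,-4.3895) (cross=-24.000)
ex = (C−B)/|BC| = (0.5535,-0.8328); ey = (0.8328,0.5535)
P = B + -1.39·ex + 1.81·ey = (1.3891,0.2685)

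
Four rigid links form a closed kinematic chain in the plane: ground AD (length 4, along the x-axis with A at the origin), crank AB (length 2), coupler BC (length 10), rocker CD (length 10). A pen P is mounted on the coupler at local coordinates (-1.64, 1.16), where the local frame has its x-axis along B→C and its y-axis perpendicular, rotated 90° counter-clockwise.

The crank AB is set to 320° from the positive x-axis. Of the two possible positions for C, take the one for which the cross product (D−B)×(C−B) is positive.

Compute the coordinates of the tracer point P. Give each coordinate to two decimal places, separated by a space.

0.99 -3.22

A=(0,0), D=(4.00,0)
B = A + 2.00·(cos320°, sin320°) = (1.5321, -1.2856)
|BD| = 2.7827
circle(B,10.00) ∩ circle(D,10.00): a=1.3913, h=9.9027
  candidates: C₊=(-1.8089,8.1398) cross=27.556; C₋=(7.3410,-9.4254) cross=-27.556
  mode + wants cross > 0 → take C=(-1.8089,8.1398) (cross=27.556)
ex = (C−B)/|BC| = (-0.3341,0.9425); ey = (-0.9425,-0.3341)
P = B + -1.64·ex + 1.16·ey = (0.9867,-3.2189)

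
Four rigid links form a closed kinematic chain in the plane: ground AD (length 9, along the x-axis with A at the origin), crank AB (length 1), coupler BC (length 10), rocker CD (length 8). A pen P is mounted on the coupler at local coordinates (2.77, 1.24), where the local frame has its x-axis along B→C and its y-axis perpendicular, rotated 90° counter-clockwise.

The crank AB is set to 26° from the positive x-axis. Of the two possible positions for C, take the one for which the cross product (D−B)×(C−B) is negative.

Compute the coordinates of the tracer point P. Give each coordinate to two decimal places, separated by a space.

A=(0,0), D=(9.00,0)
B = A + 1.00·(cos26°, sin26°) = (0.8988, 0.4384)
|BD| = 8.1131
circle(B,10.00) ∩ circle(D,8.00): a=6.2752, h=7.7860
  candidates: C₊=(7.5855,7.8740) cross=63.168; C₋=(6.7441,-7.6753) cross=-63.168
  mode - wants cross < 0 → take C=(6.7441,-7.6753) (cross=-63.168)
ex = (C−B)/|BC| = (0.5845,-0.8114); ey = (0.8114,0.5845)
P = B + 2.77·ex + 1.24·ey = (3.5240,-1.0843)

3.52 -1.08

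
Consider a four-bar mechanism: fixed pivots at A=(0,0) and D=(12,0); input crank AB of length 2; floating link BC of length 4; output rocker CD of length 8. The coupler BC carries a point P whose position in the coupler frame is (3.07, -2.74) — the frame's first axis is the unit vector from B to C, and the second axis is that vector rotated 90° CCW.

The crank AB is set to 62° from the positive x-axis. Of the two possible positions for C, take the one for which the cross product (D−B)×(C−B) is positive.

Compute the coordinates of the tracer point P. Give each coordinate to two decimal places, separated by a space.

A=(0,0), D=(12.00,0)
B = A + 2.00·(cos62°, sin62°) = (0.9389, 1.7659)
|BD| = 11.2011
circle(B,4.00) ∩ circle(D,8.00): a=3.4579, h=2.0107
  candidates: C₊=(4.6706,3.2063) cross=22.522; C₋=(4.0366,-0.7648) cross=-22.522
  mode + wants cross > 0 → take C=(4.6706,3.2063) (cross=22.522)
ex = (C−B)/|BC| = (0.9329,0.3601); ey = (-0.3601,0.9329)
P = B + 3.07·ex + -2.74·ey = (4.7896,0.3152)

4.79 0.32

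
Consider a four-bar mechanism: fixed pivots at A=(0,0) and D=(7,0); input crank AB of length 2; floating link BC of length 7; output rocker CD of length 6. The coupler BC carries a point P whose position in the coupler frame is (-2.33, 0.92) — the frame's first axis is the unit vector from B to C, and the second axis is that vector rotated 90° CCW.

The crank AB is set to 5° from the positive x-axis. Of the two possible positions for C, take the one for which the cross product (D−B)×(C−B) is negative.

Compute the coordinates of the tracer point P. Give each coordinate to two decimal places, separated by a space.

A=(0,0), D=(7.00,0)
B = A + 2.00·(cos5°, sin5°) = (1.9924, 0.1743)
|BD| = 5.0106
circle(B,7.00) ∩ circle(D,6.00): a=3.8026, h=5.8771
  candidates: C₊=(5.9971,5.9156) cross=29.448; C₋=(5.5882,-5.8315) cross=-29.448
  mode - wants cross < 0 → take C=(5.5882,-5.8315) (cross=-29.448)
ex = (C−B)/|BC| = (0.5137,-0.8580); ey = (0.8580,0.5137)
P = B + -2.33·ex + 0.92·ey = (1.5848,2.6460)

1.58 2.65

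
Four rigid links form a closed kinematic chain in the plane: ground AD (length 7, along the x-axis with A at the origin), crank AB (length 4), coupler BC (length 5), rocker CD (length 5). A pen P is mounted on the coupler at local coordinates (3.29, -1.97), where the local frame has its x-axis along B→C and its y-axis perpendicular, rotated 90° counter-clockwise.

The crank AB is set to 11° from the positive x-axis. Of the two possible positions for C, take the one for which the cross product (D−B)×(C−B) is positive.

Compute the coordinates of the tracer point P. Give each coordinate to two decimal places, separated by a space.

7.35 2.48

A=(0,0), D=(7.00,0)
B = A + 4.00·(cos11°, sin11°) = (3.9265, 0.7632)
|BD| = 3.1668
circle(B,5.00) ∩ circle(D,5.00): a=1.5834, h=4.7427
  candidates: C₊=(6.6063,4.9845) cross=15.019; C₋=(4.3202,-4.2212) cross=-15.019
  mode + wants cross > 0 → take C=(6.6063,4.9845) (cross=15.019)
ex = (C−B)/|BC| = (0.5360,0.8442); ey = (-0.8442,0.5360)
P = B + 3.29·ex + -1.97·ey = (7.3530,2.4850)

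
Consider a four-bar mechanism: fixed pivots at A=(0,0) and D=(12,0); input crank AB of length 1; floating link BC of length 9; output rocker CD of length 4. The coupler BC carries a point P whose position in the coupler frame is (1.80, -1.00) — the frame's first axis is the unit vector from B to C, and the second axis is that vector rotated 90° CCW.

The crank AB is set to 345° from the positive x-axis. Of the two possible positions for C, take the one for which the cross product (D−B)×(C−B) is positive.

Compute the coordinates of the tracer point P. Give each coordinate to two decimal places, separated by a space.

A=(0,0), D=(12.00,0)
B = A + 1.00·(cos345°, sin345°) = (0.9659, -0.2588)
|BD| = 11.0371
circle(B,9.00) ∩ circle(D,4.00): a=8.4632, h=3.0618
  candidates: C₊=(9.3550,3.0006) cross=33.794; C₋=(9.4986,-3.1213) cross=-33.794
  mode + wants cross > 0 → take C=(9.3550,3.0006) (cross=33.794)
ex = (C−B)/|BC| = (0.9321,0.3622); ey = (-0.3622,0.9321)
P = B + 1.80·ex + -1.00·ey = (3.0059,-0.5390)

3.01 -0.54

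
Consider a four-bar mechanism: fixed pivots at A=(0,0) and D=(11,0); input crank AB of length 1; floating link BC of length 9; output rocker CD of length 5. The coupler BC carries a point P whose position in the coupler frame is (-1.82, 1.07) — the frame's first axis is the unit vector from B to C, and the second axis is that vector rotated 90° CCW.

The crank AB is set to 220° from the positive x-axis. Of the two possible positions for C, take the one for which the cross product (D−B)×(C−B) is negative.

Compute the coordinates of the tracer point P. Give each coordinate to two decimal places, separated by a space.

A=(0,0), D=(11.00,0)
B = A + 1.00·(cos220°, sin220°) = (-0.7660, -0.6428)
|BD| = 11.7836
circle(B,9.00) ∩ circle(D,5.00): a=8.2680, h=3.5553
  candidates: C₊=(7.2957,3.3583) cross=41.895; C₋=(7.6836,-3.7418) cross=-41.895
  mode - wants cross < 0 → take C=(7.6836,-3.7418) (cross=-41.895)
ex = (C−B)/|BC| = (0.9388,-0.3443); ey = (0.3443,0.9388)
P = B + -1.82·ex + 1.07·ey = (-2.1063,0.9885)

-2.11 0.99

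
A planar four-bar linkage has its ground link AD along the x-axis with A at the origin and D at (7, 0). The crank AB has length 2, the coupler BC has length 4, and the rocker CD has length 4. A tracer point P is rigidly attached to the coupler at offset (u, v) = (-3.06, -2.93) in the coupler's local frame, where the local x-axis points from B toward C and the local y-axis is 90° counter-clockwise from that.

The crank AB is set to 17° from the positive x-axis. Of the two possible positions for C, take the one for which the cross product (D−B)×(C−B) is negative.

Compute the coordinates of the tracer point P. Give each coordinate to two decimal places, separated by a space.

A=(0,0), D=(7.00,0)
B = A + 2.00·(cos17°, sin17°) = (1.9126, 0.5847)
|BD| = 5.1209
circle(B,4.00) ∩ circle(D,4.00): a=2.5604, h=3.0731
  candidates: C₊=(4.8072,3.3454) cross=15.737; C₋=(4.1054,-2.7607) cross=-15.737
  mode - wants cross < 0 → take C=(4.1054,-2.7607) (cross=-15.737)
ex = (C−B)/|BC| = (0.5482,-0.8364); ey = (0.8364,0.5482)
P = B + -3.06·ex + -2.93·ey = (-2.2154,1.5378)

-2.22 1.54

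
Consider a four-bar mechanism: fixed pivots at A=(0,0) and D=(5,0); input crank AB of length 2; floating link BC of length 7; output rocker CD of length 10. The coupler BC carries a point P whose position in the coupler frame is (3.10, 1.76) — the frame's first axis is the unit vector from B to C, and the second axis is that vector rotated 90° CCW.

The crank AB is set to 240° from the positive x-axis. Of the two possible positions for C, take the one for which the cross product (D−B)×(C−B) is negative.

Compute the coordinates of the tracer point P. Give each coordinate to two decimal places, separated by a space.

A=(0,0), D=(5.00,0)
B = A + 2.00·(cos240°, sin240°) = (-1.0000, -1.7321)
|BD| = 6.2450
circle(B,7.00) ∩ circle(D,10.00): a=-0.9608, h=6.9338
  candidates: C₊=(-3.8462,4.6632) cross=43.301; C₋=(-0.0000,-8.6603) cross=-43.301
  mode - wants cross < 0 → take C=(-0.0000,-8.6603) (cross=-43.301)
ex = (C−B)/|BC| = (0.1429,-0.9897); ey = (0.9897,0.1429)
P = B + 3.10·ex + 1.76·ey = (1.1848,-4.5488)

1.18 -4.55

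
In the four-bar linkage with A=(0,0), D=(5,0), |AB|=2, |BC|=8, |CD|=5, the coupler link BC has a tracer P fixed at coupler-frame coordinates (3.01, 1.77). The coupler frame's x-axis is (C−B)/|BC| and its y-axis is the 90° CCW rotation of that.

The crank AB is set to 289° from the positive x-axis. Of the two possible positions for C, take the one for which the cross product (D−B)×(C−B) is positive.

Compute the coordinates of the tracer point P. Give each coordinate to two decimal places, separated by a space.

0.66 1.60

A=(0,0), D=(5.00,0)
B = A + 2.00·(cos289°, sin289°) = (0.6511, -1.8910)
|BD| = 4.7422
circle(B,8.00) ∩ circle(D,5.00): a=6.4831, h=4.6871
  candidates: C₊=(4.7274,4.9926) cross=22.227; C₋=(8.4656,-3.6041) cross=-22.227
  mode + wants cross > 0 → take C=(4.7274,4.9926) (cross=22.227)
ex = (C−B)/|BC| = (0.5095,0.8605); ey = (-0.8605,0.5095)
P = B + 3.01·ex + 1.77·ey = (0.6618,1.6008)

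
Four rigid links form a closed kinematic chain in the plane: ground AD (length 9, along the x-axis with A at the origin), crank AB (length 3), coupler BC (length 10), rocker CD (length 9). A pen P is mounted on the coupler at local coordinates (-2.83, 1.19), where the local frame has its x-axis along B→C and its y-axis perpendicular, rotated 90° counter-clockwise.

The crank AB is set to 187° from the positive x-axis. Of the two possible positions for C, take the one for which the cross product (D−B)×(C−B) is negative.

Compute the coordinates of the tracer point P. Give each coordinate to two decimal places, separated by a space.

-4.11 2.49

A=(0,0), D=(9.00,0)
B = A + 3.00·(cos187°, sin187°) = (-2.9776, -0.3656)
|BD| = 11.9832
circle(B,10.00) ∩ circle(D,9.00): a=6.7844, h=7.3466
  candidates: C₊=(3.5794,7.1845) cross=88.036; C₋=(4.0277,-7.5018) cross=-88.036
  mode - wants cross < 0 → take C=(4.0277,-7.5018) (cross=-88.036)
ex = (C−B)/|BC| = (0.7005,-0.7136); ey = (0.7136,0.7005)
P = B + -2.83·ex + 1.19·ey = (-4.1110,2.4876)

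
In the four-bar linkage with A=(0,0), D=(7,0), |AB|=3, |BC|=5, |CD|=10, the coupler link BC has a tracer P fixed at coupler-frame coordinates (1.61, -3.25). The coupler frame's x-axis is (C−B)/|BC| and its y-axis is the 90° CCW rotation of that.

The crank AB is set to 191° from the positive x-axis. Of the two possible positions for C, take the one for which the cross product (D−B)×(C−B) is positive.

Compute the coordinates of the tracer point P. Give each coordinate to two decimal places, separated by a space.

0.55 0.40

A=(0,0), D=(7.00,0)
B = A + 3.00·(cos191°, sin191°) = (-2.9449, -0.5724)
|BD| = 9.9613
circle(B,5.00) ∩ circle(D,10.00): a=1.2161, h=4.8499
  candidates: C₊=(-2.0095,4.3393) cross=48.311; C₋=(-1.4521,-5.3444) cross=-48.311
  mode + wants cross > 0 → take C=(-2.0095,4.3393) (cross=48.311)
ex = (C−B)/|BC| = (0.1871,0.9823); ey = (-0.9823,0.1871)
P = B + 1.61·ex + -3.25·ey = (0.5489,0.4011)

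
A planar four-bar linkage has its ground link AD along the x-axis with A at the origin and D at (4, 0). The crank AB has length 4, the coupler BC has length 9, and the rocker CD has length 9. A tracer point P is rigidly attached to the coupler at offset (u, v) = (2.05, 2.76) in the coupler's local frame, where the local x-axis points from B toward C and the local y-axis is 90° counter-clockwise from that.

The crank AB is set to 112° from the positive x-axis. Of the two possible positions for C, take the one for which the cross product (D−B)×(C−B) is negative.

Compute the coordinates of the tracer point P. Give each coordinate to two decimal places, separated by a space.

A=(0,0), D=(4.00,0)
B = A + 4.00·(cos112°, sin112°) = (-1.4984, 3.7087)
|BD| = 6.6323
circle(B,9.00) ∩ circle(D,9.00): a=3.3162, h=8.3668
  candidates: C₊=(5.9294,8.7907) cross=55.491; C₋=(-3.4279,-5.0820) cross=-55.491
  mode - wants cross < 0 → take C=(-3.4279,-5.0820) (cross=-55.491)
ex = (C−B)/|BC| = (-0.2144,-0.9767); ey = (0.9767,-0.2144)
P = B + 2.05·ex + 2.76·ey = (0.7579,1.1147)

0.76 1.11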